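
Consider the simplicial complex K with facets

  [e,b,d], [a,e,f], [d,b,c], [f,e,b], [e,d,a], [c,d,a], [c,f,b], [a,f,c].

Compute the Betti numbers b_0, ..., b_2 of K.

b_0 = 1, b_1 = 0, b_2 = 1.

Take the total order a < b < c < d < e < f on the vertex set. Then K (dimension 2) consists of the simplices:

  0-simplices (6): a, b, c, d, e, f
  1-simplices (12): ac, ad, ae, af, bc, bd, be, bf, cd, cf, de, ef
  2-simplices (8): acd, acf, ade, aef, bcd, bcf, bde, bef

Hence C_0 ≅ Z^6, C_1 ≅ Z^12, C_2 ≅ Z^8.

∂_1: C_1 → C_0 is given by ∂[p,q] = [q] − [p].
The resulting 6×12 matrix has rank 5, and its Smith normal form has invariant factors (1,1,1,1,1).

The boundary map ∂_2: C_2 → C_1 acts by ∂[p,q,r] = [q,r] − [p,r] + [p,q]. For instance
  ∂bef = ef − bf + be,
  ∂bde = de − be + bd.
This gives a 12×8 integer matrix of rank 7; reducing to Smith normal form yields diagonal entries (1,1,1,1,1,1,1).

Now H_k = ker ∂_k / im ∂_{k+1}, so:

  H_0: rank C_0 − rank ∂_1 = 6 − 5 = 1, and the invariant factors of ∂_1 are all 1, so H_0 ≅ Z.
  H_1: rank ker ∂_1 − rank ∂_2 = (12 − 5) − 7 = 0, and the invariant factors of ∂_2 are all 1, so H_1 ≅ 0.
  H_2: rank ker ∂_2 − rank ∂_3 = (8 − 7) − 0 = 1, and there is no ∂_3, so H_2 ≅ Z.

(K is a triangulation of the 2-sphere S^2.)

Hence the Betti numbers are b_0 = 1, b_1 = 0, b_2 = 1.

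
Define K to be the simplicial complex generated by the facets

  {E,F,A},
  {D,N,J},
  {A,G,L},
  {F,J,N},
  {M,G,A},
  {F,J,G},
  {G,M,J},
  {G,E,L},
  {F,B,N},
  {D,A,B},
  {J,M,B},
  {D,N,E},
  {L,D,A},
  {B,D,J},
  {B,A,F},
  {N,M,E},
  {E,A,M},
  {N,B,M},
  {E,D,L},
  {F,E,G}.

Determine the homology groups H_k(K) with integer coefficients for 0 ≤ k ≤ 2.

H_0 ≅ Z,  H_1 ≅ Z ⊕ Z/2Z,  H_2 = 0.

K has 10 vertices, 30 edges, 20 triangles.
rank ∂_0 = 0, rank ∂_1 = 9 ⇒ b_0 = 10 − 0 − 9 = 1; all invariant factors of ∂_1 are 1 so no torsion. So H_0 ≅ Z.
rank ∂_1 = 9, rank ∂_2 = 20 ⇒ b_1 = 30 − 9 − 20 = 1; ∂_2 has invariant factor(s) [2] giving torsion. So H_1 ≅ Z ⊕ Z/2Z.
rank ∂_2 = 20, rank ∂_3 = 0 ⇒ b_2 = 20 − 20 − 0 = 0. So H_2 ≅ 0.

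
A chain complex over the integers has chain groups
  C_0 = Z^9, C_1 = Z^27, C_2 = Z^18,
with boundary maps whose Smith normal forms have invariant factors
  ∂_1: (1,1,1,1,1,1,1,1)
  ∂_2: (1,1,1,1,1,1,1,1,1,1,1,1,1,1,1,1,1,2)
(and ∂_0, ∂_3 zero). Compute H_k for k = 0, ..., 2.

H_0: b_0 = 9 − 0 − 8 = 1; torsion from ∂_1 factors > 1: none. So H_0 ≅ Z.
H_1: b_1 = 27 − 8 − 18 = 1; torsion from ∂_2 factors > 1: [2]. So H_1 ≅ Z ⊕ Z/2Z.
H_2: b_2 = 18 − 18 − 0 = 0; torsion from ∂_3 factors > 1: none. So H_2 ≅ 0.

H_0 ≅ Z,  H_1 ≅ Z ⊕ Z/2Z,  H_2 = 0.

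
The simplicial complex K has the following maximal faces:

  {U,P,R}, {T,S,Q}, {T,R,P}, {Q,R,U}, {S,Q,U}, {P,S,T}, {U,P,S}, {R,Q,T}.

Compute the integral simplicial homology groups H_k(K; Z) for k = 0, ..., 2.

Fix the vertex order P < Q < R < S < T < U and write every simplex with vertices in increasing order. Then dim K = 2 and the simplices of K are:

  0-simplices (6): P, Q, R, S, T, U
  1-simplices (12): PR, PS, PT, PU, QR, QS, QT, QU, RT, RU, ST, SU
  2-simplices (8): PRT, PRU, PST, PSU, QRT, QRU, QST, QSU

giving chain groups C_0 ≅ Z^6, C_1 ≅ Z^12, C_2 ≅ Z^8.

∂_1: C_1 → C_0 maps an edge to its endpoints' difference, ∂[p,q] = q − p.
The resulting 6×12 matrix has rank 5, and its Smith normal form has invariant factors (1,1,1,1,1).

The boundary map ∂_2: C_2 → C_1 sends each 2-simplex [p,q,r] to [q,r] − [p,r] + [p,q]. For instance
  ∂QSU = SU − QU + QS,
  ∂PRU = RU − PU + PR.
As a 12×8 matrix over Z this has rank 7, with invariant factors (1,1,1,1,1,1,1).

Computing H_k = (kernel of ∂_k) / (image of ∂_{k+1}):

  H_0: rank C_0 − rank ∂_1 = 6 − 5 = 1, and the invariant factors of ∂_1 are all 1, so H_0 ≅ Z.
  H_1: rank ker ∂_1 − rank ∂_2 = (12 − 5) − 7 = 0, and the invariant factors of ∂_2 are all 1, so H_1 ≅ 0.
  H_2: rank ker ∂_2 − rank ∂_3 = (8 − 7) − 0 = 1, and there is no ∂_3, so H_2 ≅ Z.

(K is a triangulation of the 2-sphere S^2.)

H_0 ≅ Z,  H_1 = 0,  H_2 ≅ Z.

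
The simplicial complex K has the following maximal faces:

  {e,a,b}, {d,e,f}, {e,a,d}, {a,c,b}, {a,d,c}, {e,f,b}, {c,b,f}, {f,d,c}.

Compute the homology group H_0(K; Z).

Take the total order a < b < c < d < e < f on the vertex set. Then K (dimension 2) consists of the simplices:

  0-simplices (6): a, b, c, d, e, f
  1-simplices (12): ab, ac, ad, ae, bc, be, bf, cd, cf, de, df, ef
  2-simplices (8): abc, abe, acd, ade, bcf, bef, cdf, def

Hence C_0 ≅ Z^6, C_1 ≅ Z^12, C_2 ≅ Z^8.

The boundary map ∂_1: C_1 → C_0 is given by ∂[p,q] = [q] − [p]. For instance
  ∂ae = e − a.
The resulting 6×12 matrix has rank 5, and its Smith normal form has invariant factors (1,1,1,1,1).

Boundary ∂_2: C_2 → C_1 maps a triangle to the signed sum of its edges. For instance
  ∂bef = ef − bf + be,
  ∂acd = cd − ad + ac.
As a 12×8 matrix over Z this has rank 7, with invariant factors (1,1,1,1,1,1,1).

From H_k ≅ ker(∂_k) / im(∂_{k+1}) we obtain:

  H_0: rank C_0 − rank ∂_1 = 6 − 5 = 1, and the invariant factors of ∂_1 are all 1, so H_0 = Z.

H_0 = Z.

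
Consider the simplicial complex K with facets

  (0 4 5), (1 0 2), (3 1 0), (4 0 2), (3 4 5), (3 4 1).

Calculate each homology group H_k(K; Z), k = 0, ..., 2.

H_0 ≅ Z,  H_1 ≅ Z,  H_2 = 0.

K has 6 vertices, 12 edges, 6 triangles.
rank ∂_0 = 0, rank ∂_1 = 5 ⇒ b_0 = 6 − 0 − 5 = 1; all invariant factors of ∂_1 are 1 so no torsion. So H_0 ≅ Z.
rank ∂_1 = 5, rank ∂_2 = 6 ⇒ b_1 = 12 − 5 − 6 = 1; all invariant factors of ∂_2 are 1 so no torsion. So H_1 ≅ Z.
rank ∂_2 = 6, rank ∂_3 = 0 ⇒ b_2 = 6 − 6 − 0 = 0. So H_2 ≅ 0.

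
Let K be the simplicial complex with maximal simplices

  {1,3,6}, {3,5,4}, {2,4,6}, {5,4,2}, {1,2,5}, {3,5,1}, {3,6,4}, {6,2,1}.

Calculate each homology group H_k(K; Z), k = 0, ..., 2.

Fix the vertex order 1 < 2 < 3 < 4 < 5 < 6 and write every simplex with vertices in increasing order. Then dim K = 2 and the simplices of K are:

  0-simplices (6): [1], [2], [3], [4], [5], [6]
  1-simplices (12): [1,2], [1,3], [1,5], [1,6], [2,4], [2,5], [2,6], [3,4], [3,5], [3,6], [4,5], [4,6]
  2-simplices (8): [1,2,5], [1,2,6], [1,3,5], [1,3,6], [2,4,5], [2,4,6], [3,4,5], [3,4,6]

giving chain groups C_0 ≅ Z^6, C_1 ≅ Z^12, C_2 ≅ Z^8.

∂_1: C_1 → C_0 sends each edge [p,q] (with p < q) to q − p.
This gives a 6×12 integer matrix of rank 5; reducing to Smith normal form yields diagonal entries (1,1,1,1,1).

∂_2: C_2 → C_1 maps a triangle to the signed sum of its edges. For instance
  ∂[2,4,6] = [4,6] − [2,6] + [2,4],
  ∂[1,2,6] = [2,6] − [1,6] + [1,2].
The resulting 12×8 matrix has rank 7, and its Smith normal form has invariant factors (1,1,1,1,1,1,1).

Computing H_k = (kernel of ∂_k) / (image of ∂_{k+1}):

  H_0: rank C_0 − rank ∂_1 = 6 − 5 = 1, and the invariant factors of ∂_1 are all 1, so H_0 = Z.
  H_1: rank ker ∂_1 − rank ∂_2 = (12 − 5) − 7 = 0, and the invariant factors of ∂_2 are all 1, so H_1 = 0.
  H_2: rank ker ∂_2 − rank ∂_3 = (8 − 7) − 0 = 1, and there is no ∂_3, so H_2 = Z.

As a check, the Euler characteristic is 6 − 12 + 8 = 2, which agrees with 1 − 0 + 1 = 2.

H_0 = Z,  H_1 = 0,  H_2 = Z.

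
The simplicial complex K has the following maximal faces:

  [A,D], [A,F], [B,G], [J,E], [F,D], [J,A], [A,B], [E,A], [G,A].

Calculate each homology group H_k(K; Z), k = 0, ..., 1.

Take the total order A < B < D < E < F < G < J on the vertex set. Then K (dimension 1) consists of the simplices:

  0-simplices (7): A, B, D, E, F, G, J
  1-simplices (9): AB, AD, AE, AF, AG, AJ, BG, DF, EJ

Hence C_0 ≅ Z^7, C_1 ≅ Z^9.

The boundary map ∂_1: C_1 → C_0 sends each edge [p,q] (with p < q) to q − p. For instance
  ∂AG = G − A.
As a 7×9 matrix over Z this has rank 6, with invariant factors (1,1,1,1,1,1).

Computing H_k = (kernel of ∂_k) / (image of ∂_{k+1}):

  H_0: rank C_0 − rank ∂_1 = 7 − 6 = 1, and the invariant factors of ∂_1 are all 1, so H_0 ≅ Z.
  H_1: rank ker ∂_1 − rank ∂_2 = (9 − 6) − 0 = 3, and there is no ∂_2, so H_1 ≅ Z^3.

H_0 ≅ Z,  H_1 ≅ Z^3.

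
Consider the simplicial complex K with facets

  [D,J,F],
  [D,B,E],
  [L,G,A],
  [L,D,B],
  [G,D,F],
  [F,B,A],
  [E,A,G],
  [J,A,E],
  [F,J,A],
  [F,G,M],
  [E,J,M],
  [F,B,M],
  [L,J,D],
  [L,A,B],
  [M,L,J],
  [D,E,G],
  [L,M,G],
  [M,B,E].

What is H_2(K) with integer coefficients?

H_2 ≅ Z.

Take the total order A < B < D < E < F < G < J < L < M on the vertex set. Then K (dimension 2) consists of the simplices:

  0-simplices (9): A, B, D, E, F, G, J, L, M
  1-simplices (27): AB, AE, AF, AG, AJ, AL, BD, BE, BF, BL, BM, DE, DF, DG, DJ, DL, EG, EJ, EM, FG, FJ, FM, GL, GM, JL, JM, LM
  2-simplices (18): ABF, ABL, AEG, AEJ, AFJ, AGL, BDE, BDL, BEM, BFM, DEG, DFG, DFJ, DJL, EJM, FGM, GLM, JLM

giving chain groups C_0 ≅ Z^9, C_1 ≅ Z^27, C_2 ≅ Z^18.

The boundary map ∂_1: C_1 → C_0 is given by ∂[p,q] = [q] − [p]. For instance
  ∂GL = L − G.
This gives a 9×27 integer matrix of rank 8; reducing to Smith normal form yields diagonal entries (1,1,1,1,1,1,1,1).

∂_2: C_2 → C_1 sends each 2-simplex [p,q,r] to [q,r] − [p,r] + [p,q]. For instance
  ∂ABL = BL − AL + AB,
  ∂BFM = FM − BM + BF.
As a 27×18 matrix over Z this has rank 17, with invariant factors (1,1,1,1,1,1,1,1,1,1,1,1,1,1,1,1,1).

Reading off H_k = ker ∂_k / im ∂_{k+1}:

  H_2: rank ker ∂_2 − rank ∂_3 = (18 − 17) − 0 = 1, and there is no ∂_3, so H_2 ≅ Z.

(K is a triangulation of the torus T^2.)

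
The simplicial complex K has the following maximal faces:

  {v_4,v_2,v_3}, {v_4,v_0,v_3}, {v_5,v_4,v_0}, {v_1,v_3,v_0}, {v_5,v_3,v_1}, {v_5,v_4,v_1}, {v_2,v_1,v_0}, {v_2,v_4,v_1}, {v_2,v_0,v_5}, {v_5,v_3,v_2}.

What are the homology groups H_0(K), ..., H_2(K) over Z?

H_0 = Z,  H_1 = Z_2,  H_2 = 0.

Order the vertices as v_0 < v_1 < v_2 < v_3 < v_4 < v_5. Listing each simplex with vertices in this order, K has dimension 2 with simplices:

  0-simplices (6): [v_0], [v_1], [v_2], [v_3], [v_4], [v_5]
  1-simplices (15): (15 of them)
  2-simplices (10): [v_0,v_1,v_2], [v_0,v_1,v_3], [v_0,v_2,v_5], [v_0,v_3,v_4], [v_0,v_4,v_5], [v_1,v_2,v_4], [v_1,v_3,v_5], [v_1,v_4,v_5], [v_2,v_3,v_4], [v_2,v_3,v_5]

Hence C_0 ≅ Z^6, C_1 ≅ Z^15, C_2 ≅ Z^10.

Boundary ∂_1: C_1 → C_0 is given by ∂[p,q] = [q] − [p].
As a 6×15 matrix over Z this has rank 5, with invariant factors (1,1,1,1,1).

The boundary map ∂_2: C_2 → C_1 maps a triangle to the signed sum of its edges. For instance
  ∂[v_0,v_2,v_5] = [v_2,v_5] − [v_0,v_5] + [v_0,v_2],
  ∂[v_1,v_2,v_4] = [v_2,v_4] − [v_1,v_4] + [v_1,v_2].
The resulting 15×10 matrix has rank 10, and its Smith normal form has invariant factors (1,1,1,1,1,1,1,1,1,2).

Computing H_k = (kernel of ∂_k) / (image of ∂_{k+1}):

  H_0: rank C_0 − rank ∂_1 = 6 − 5 = 1, and the invariant factors of ∂_1 are all 1, so H_0 ≅ Z.
  H_1: rank ker ∂_1 − rank ∂_2 = (15 − 5) − 10 = 0, and ∂_2 has invariant factor 2 > 1, so H_1 ≅ Z_2.
  H_2: rank ker ∂_2 − rank ∂_3 = (10 − 10) − 0 = 0, and there is no ∂_3, so H_2 ≅ 0.

(K is a triangulation of the real projective plane RP^2.)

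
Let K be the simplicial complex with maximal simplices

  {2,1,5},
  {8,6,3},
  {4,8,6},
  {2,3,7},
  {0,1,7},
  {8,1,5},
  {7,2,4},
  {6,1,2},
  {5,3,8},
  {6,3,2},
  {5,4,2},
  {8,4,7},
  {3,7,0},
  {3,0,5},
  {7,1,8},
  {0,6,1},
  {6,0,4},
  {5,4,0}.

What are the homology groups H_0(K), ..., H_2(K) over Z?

H_0 = Z,  H_1 = Z^2,  H_2 = Z.

Take the total order 0 < 1 < 2 < 3 < 4 < 5 < 6 < 7 < 8 on the vertex set. Then K (dimension 2) consists of the simplices:

  0-simplices (9): [0], [1], [2], [3], [4], [5], [6], [7], [8]
  1-simplices (27): (27 of them)
  2-simplices (18): [0,1,6], [0,1,7], [0,3,5], [0,3,7], [0,4,5], [0,4,6], [1,2,5], [1,2,6], [1,5,8], [1,7,8], [2,3,6], [2,3,7], [2,4,5], [2,4,7], [3,5,8], [3,6,8], [4,6,8], [4,7,8]

Hence C_0 ≅ Z^9, C_1 ≅ Z^27, C_2 ≅ Z^18.

The boundary map ∂_1: C_1 → C_0 is given by ∂[p,q] = [q] − [p].
The 9×27 boundary matrix has rank 8 and Smith normal form diag(1,1,1,1,1,1,1,1).

Boundary ∂_2: C_2 → C_1 maps a triangle to the signed sum of its edges. For instance
  ∂[1,5,8] = [5,8] − [1,8] + [1,5],
  ∂[1,7,8] = [7,8] − [1,8] + [1,7].
This gives a 27×18 integer matrix of rank 17; reducing to Smith normal form yields diagonal entries (1,1,1,1,1,1,1,1,1,1,1,1,1,1,1,1,1).

Computing H_k = (kernel of ∂_k) / (image of ∂_{k+1}):

  H_0: rank C_0 − rank ∂_1 = 9 − 8 = 1, and the invariant factors of ∂_1 are all 1, so H_0 = Z.
  H_1: rank ker ∂_1 − rank ∂_2 = (27 − 8) − 17 = 2, and the invariant factors of ∂_2 are all 1, so H_1 = Z^2.
  H_2: rank ker ∂_2 − rank ∂_3 = (18 − 17) − 0 = 1, and there is no ∂_3, so H_2 = Z.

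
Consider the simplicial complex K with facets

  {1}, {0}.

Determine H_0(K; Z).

H_0 ≅ Z^2.

We work with the vertex ordering 0 < 1. The simplices of K, each written with vertices in increasing order, are:

  0-simplices (2): [0], [1]

giving chain groups C_0 ≅ Z^2.

Computing H_k = (kernel of ∂_k) / (image of ∂_{k+1}):

  H_0: rank C_0 − rank ∂_1 = 2 − 0 = 2, and there is no ∂_1, so H_0 ≅ Z^2.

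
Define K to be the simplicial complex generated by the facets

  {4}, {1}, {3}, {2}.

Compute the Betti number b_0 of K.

Order the vertices as 1 < 2 < 3 < 4. Listing each simplex with vertices in this order, K has dimension 0 with simplices:

  0-simplices (4): [1], [2], [3], [4]

giving chain groups C_0 ≅ Z^4.

Reading off H_k = ker ∂_k / im ∂_{k+1}:

  H_0: rank C_0 − rank ∂_1 = 4 − 0 = 4, and there is no ∂_1, so H_0 ≅ Z^4.

(K is a triangulation of a set of 4 points.)

Hence the Betti numbers are b_0 = 4.

b_0 = 4.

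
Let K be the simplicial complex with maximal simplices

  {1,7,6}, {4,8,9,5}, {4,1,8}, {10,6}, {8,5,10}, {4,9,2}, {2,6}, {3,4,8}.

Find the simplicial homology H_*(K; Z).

Fix the vertex order 1 < 2 < 3 < 4 < 5 < 6 < 7 < 8 < 9 < 10 and write every simplex with vertices in increasing order. Then dim K = 3 and the simplices of K are:

  0-simplices (10): [1], [2], [3], [4], [5], [6], [7], [8], [9], [10]
  1-simplices (19): [1,4], [1,6], [1,7], [1,8], [2,4], [2,6], [2,9], [3,4], [3,8], [4,5], [4,8], [4,9], [5,8], [5,9], [5,10], [6,7], [6,10], [8,9], [8,10]
  2-simplices (9): [1,4,8], [1,6,7], [2,4,9], [3,4,8], [4,5,8], [4,5,9], [4,8,9], [5,8,9], [5,8,10]
  3-simplices (1): [4,5,8,9]

Hence C_0 ≅ Z^10, C_1 ≅ Z^19, C_2 ≅ Z^9, C_3 ≅ Z^1.

Boundary ∂_1: C_1 → C_0 is given by ∂[p,q] = [q] − [p].
This gives a 10×19 integer matrix of rank 9; reducing to Smith normal form yields diagonal entries (1,1,1,1,1,1,1,1,1).

Boundary ∂_2: C_2 → C_1 acts by ∂[p,q,r] = [q,r] − [p,r] + [p,q]. For instance
  ∂[4,5,9] = [5,9] − [4,9] + [4,5],
  ∂[2,4,9] = [4,9] − [2,9] + [2,4].
The resulting 19×9 matrix has rank 8, and its Smith normal form has invariant factors (1,1,1,1,1,1,1,1).

∂_3: C_3 → C_2 sends each 3-simplex σ to the alternating sum Σ_i (−1)^i (σ with its i-th vertex removed). For instance
  ∂[4,5,8,9] = [5,8,9] − [4,8,9] + [4,5,9] − [4,5,8].
The resulting 9×1 matrix has rank 1, and its Smith normal form has invariant factors (1).

Computing H_k = (kernel of ∂_k) / (image of ∂_{k+1}):

  H_0: rank C_0 − rank ∂_1 = 10 − 9 = 1, and the invariant factors of ∂_1 are all 1, so H_0 = Z.
  H_1: rank ker ∂_1 − rank ∂_2 = (19 − 9) − 8 = 2, and the invariant factors of ∂_2 are all 1, so H_1 = Z^2.
  H_2: rank ker ∂_2 − rank ∂_3 = (9 − 8) − 1 = 0, and the invariant factors of ∂_3 are all 1, so H_2 = 0.
  H_3: rank ker ∂_3 − rank ∂_4 = (1 − 1) − 0 = 0, and there is no ∂_4, so H_3 = 0.

H_0 ≅ Z,  H_1 ≅ Z^2,  H_2 = 0,  H_3 = 0.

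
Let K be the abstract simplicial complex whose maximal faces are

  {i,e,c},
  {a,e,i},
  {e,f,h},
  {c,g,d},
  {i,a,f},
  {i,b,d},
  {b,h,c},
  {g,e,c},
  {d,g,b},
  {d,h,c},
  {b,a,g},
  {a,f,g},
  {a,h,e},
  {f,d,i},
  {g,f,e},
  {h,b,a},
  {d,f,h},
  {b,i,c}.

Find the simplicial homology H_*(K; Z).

We work with the vertex ordering a < b < c < d < e < f < g < h < i. The simplices of K, each written with vertices in increasing order, are:

  0-simplices (9): a, b, c, d, e, f, g, h, i
  1-simplices (27): ab, ae, af, ag, ah, ai, bc, bd, bg, bh, bi, cd, ce, cg, ch, ci, df, dg, dh, di, ef, eg, eh, ei, fg, fh, fi
  2-simplices (18): abg, abh, aeh, aei, afg, afi, bch, bci, bdg, bdi, cdg, cdh, ceg, cei, dfh, dfi, efg, efh

Hence C_0 ≅ Z^9, C_1 ≅ Z^27, C_2 ≅ Z^18.

Boundary ∂_1: C_1 → C_0 maps an edge to its endpoints' difference, ∂[p,q] = q − p. For instance
  ∂af = f − a.
As a 9×27 matrix over Z this has rank 8, with invariant factors (1,1,1,1,1,1,1,1).

Boundary ∂_2: C_2 → C_1 maps a triangle to the signed sum of its edges. For instance
  ∂cei = ei − ci + ce,
  ∂abg = bg − ag + ab.
The 27×18 boundary matrix has rank 18 and Smith normal form diag(1,1,1,1,1,1,1,1,1,1,1,1,1,1,1,1,1,2).

Computing H_k = (kernel of ∂_k) / (image of ∂_{k+1}):

  H_0: rank C_0 − rank ∂_1 = 9 − 8 = 1, and the invariant factors of ∂_1 are all 1, so H_0 ≅ Z.
  H_1: rank ker ∂_1 − rank ∂_2 = (27 − 8) − 18 = 1, and ∂_2 has invariant factor 2 > 1, so H_1 ≅ Z ⊕ Z/2.
  H_2: rank ker ∂_2 − rank ∂_3 = (18 − 18) − 0 = 0, and there is no ∂_3, so H_2 ≅ 0.

H_0 ≅ Z,  H_1 ≅ Z ⊕ Z/2,  H_2 = 0.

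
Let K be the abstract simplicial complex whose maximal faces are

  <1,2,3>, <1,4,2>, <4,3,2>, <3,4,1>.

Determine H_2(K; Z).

Fix the vertex order 1 < 2 < 3 < 4 and write every simplex with vertices in increasing order. Then dim K = 2 and the simplices of K are:

  0-simplices (4): [1], [2], [3], [4]
  1-simplices (6): [1,2], [1,3], [1,4], [2,3], [2,4], [3,4]
  2-simplices (4): [1,2,3], [1,2,4], [1,3,4], [2,3,4]

giving chain groups C_0 ≅ Z^4, C_1 ≅ Z^6, C_2 ≅ Z^4.

Boundary ∂_1: C_1 → C_0 is given by ∂[p,q] = [q] − [p]. For instance
  ∂[1,4] = [4] − [1].
The resulting 4×6 matrix has rank 3, and its Smith normal form has invariant factors (1,1,1).

∂_2: C_2 → C_1 sends each 2-simplex [p,q,r] to [q,r] − [p,r] + [p,q]. For instance
  ∂[1,2,3] = [2,3] − [1,3] + [1,2],
  ∂[2,3,4] = [3,4] − [2,4] + [2,3].
As a 6×4 matrix over Z this has rank 3, with invariant factors (1,1,1).

Reading off H_k = ker ∂_k / im ∂_{k+1}:

  H_2: rank ker ∂_2 − rank ∂_3 = (4 − 3) − 0 = 1, and there is no ∂_3, so H_2 = Z.

H_2 ≅ Z.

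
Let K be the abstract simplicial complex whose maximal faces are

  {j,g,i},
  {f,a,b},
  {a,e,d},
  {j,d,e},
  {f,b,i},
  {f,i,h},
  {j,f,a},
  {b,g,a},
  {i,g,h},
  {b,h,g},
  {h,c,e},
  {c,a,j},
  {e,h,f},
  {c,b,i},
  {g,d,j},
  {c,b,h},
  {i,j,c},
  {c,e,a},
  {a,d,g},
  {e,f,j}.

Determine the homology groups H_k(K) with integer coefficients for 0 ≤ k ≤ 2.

H_0 = Z,  H_1 = Z × Z/2,  H_2 = 0.

Take the total order a < b < c < d < e < f < g < h < i < j on the vertex set. Then K (dimension 2) consists of the simplices:

  0-simplices (10): a, b, c, d, e, f, g, h, i, j
  1-simplices (30): ab, ac, ad, ae, af, ag, aj, bc, bf, bg, bh, bi, ce, ch, ci, cj, de, dg, dj, ef, eh, ej, fh, fi, fj, gh, gi, gj, hi, ij
  2-simplices (20): abf, abg, ace, acj, ade, adg, afj, bch, bci, bfi, bgh, ceh, cij, dej, dgj, efh, efj, fhi, ghi, gij

giving chain groups C_0 ≅ Z^10, C_1 ≅ Z^30, C_2 ≅ Z^20.

∂_1: C_1 → C_0 is given by ∂[p,q] = [q] − [p]. For instance
  ∂cj = j − c.
The resulting 10×30 matrix has rank 9, and its Smith normal form has invariant factors (1,1,1,1,1,1,1,1,1).

The boundary map ∂_2: C_2 → C_1 maps a triangle to the signed sum of its edges. For instance
  ∂ace = ce − ae + ac,
  ∂adg = dg − ag + ad.
As a 30×20 matrix over Z this has rank 20, with invariant factors (1,1,1,1,1,1,1,1,1,1,1,1,1,1,1,1,1,1,1,2).

Computing H_k = (kernel of ∂_k) / (image of ∂_{k+1}):

  H_0: rank C_0 − rank ∂_1 = 10 − 9 = 1, and the invariant factors of ∂_1 are all 1, so H_0 = Z.
  H_1: rank ker ∂_1 − rank ∂_2 = (30 − 9) − 20 = 1, and ∂_2 has invariant factor 2 > 1, so H_1 = Z × Z/2.
  H_2: rank ker ∂_2 − rank ∂_3 = (20 − 20) − 0 = 0, and there is no ∂_3, so H_2 = 0.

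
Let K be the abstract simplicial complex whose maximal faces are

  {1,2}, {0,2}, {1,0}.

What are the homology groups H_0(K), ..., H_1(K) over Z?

K has 3 vertices, 3 edges.
rank ∂_0 = 0, rank ∂_1 = 2 ⇒ b_0 = 3 − 0 − 2 = 1; all invariant factors of ∂_1 are 1 so no torsion. So H_0 = Z.
rank ∂_1 = 2, rank ∂_2 = 0 ⇒ b_1 = 3 − 2 − 0 = 1. So H_1 = Z.

H_0 = Z,  H_1 = Z.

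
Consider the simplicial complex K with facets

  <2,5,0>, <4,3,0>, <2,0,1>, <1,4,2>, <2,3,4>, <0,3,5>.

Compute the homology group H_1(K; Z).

Order the vertices as 0 < 1 < 2 < 3 < 4 < 5. Listing each simplex with vertices in this order, K has dimension 2 with simplices:

  0-simplices (6): [0], [1], [2], [3], [4], [5]
  1-simplices (12): [0,1], [0,2], [0,3], [0,4], [0,5], [1,2], [1,4], [2,3], [2,4], [2,5], [3,4], [3,5]
  2-simplices (6): [0,1,2], [0,2,5], [0,3,4], [0,3,5], [1,2,4], [2,3,4]

so the chain groups are C_0 ≅ Z^6, C_1 ≅ Z^12, C_2 ≅ Z^6.

Boundary ∂_1: C_1 → C_0 maps an edge to its endpoints' difference, ∂[p,q] = q − p. For instance
  ∂[2,3] = [3] − [2].
This gives a 6×12 integer matrix of rank 5; reducing to Smith normal form yields diagonal entries (1,1,1,1,1).

∂_2: C_2 → C_1 acts by ∂[p,q,r] = [q,r] − [p,r] + [p,q]. For instance
  ∂[0,2,5] = [2,5] − [0,5] + [0,2],
  ∂[2,3,4] = [3,4] − [2,4] + [2,3].
This gives a 12×6 integer matrix of rank 6; reducing to Smith normal form yields diagonal entries (1,1,1,1,1,1).

Computing H_k = (kernel of ∂_k) / (image of ∂_{k+1}):

  H_1: rank ker ∂_1 − rank ∂_2 = (12 − 5) − 6 = 1, and the invariant factors of ∂_2 are all 1, so H_1 = Z.

H_1 ≅ Z.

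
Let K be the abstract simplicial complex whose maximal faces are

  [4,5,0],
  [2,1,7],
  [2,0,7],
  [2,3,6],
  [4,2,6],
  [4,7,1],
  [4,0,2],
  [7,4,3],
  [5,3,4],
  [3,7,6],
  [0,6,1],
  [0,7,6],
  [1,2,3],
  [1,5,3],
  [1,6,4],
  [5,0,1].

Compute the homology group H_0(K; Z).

H_0 = Z.

We work with the vertex ordering 0 < 1 < 2 < 3 < 4 < 5 < 6 < 7. The simplices of K, each written with vertices in increasing order, are:

  0-simplices (8): [0], [1], [2], [3], [4], [5], [6], [7]
  1-simplices (24): (24 of them)
  2-simplices (16): [0,1,5], [0,1,6], [0,2,4], [0,2,7], [0,4,5], [0,6,7], [1,2,3], [1,2,7], [1,3,5], [1,4,6], [1,4,7], [2,3,6], [2,4,6], [3,4,5], [3,4,7], [3,6,7]

giving chain groups C_0 ≅ Z^8, C_1 ≅ Z^24, C_2 ≅ Z^16.

The boundary map ∂_1: C_1 → C_0 maps an edge to its endpoints' difference, ∂[p,q] = q − p.
This gives a 8×24 integer matrix of rank 7; reducing to Smith normal form yields diagonal entries (1,1,1,1,1,1,1).

The boundary map ∂_2: C_2 → C_1 sends each 2-simplex [p,q,r] to [q,r] − [p,r] + [p,q]. For instance
  ∂[1,4,7] = [4,7] − [1,7] + [1,4],
  ∂[0,6,7] = [6,7] − [0,7] + [0,6].
The resulting 24×16 matrix has rank 15, and its Smith normal form has invariant factors (1,1,1,1,1,1,1,1,1,1,1,1,1,1,1).

Computing H_k = (kernel of ∂_k) / (image of ∂_{k+1}):

  H_0: rank C_0 − rank ∂_1 = 8 − 7 = 1, and the invariant factors of ∂_1 are all 1, so H_0 ≅ Z.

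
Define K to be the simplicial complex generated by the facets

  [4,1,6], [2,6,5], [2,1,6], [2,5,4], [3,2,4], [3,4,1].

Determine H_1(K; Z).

K has 6 vertices, 12 edges, 6 triangles.
rank ∂_1 = 5, rank ∂_2 = 6 ⇒ b_1 = 12 − 5 − 6 = 1; all invariant factors of ∂_2 are 1 so no torsion. So H_1 = Z.

H_1 ≅ Z.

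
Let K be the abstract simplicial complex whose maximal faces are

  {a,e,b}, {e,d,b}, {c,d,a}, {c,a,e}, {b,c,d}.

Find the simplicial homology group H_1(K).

Take the total order a < b < c < d < e on the vertex set. Then K (dimension 2) consists of the simplices:

  0-simplices (5): a, b, c, d, e
  1-simplices (10): ab, ac, ad, ae, bc, bd, be, cd, ce, de
  2-simplices (5): abe, acd, ace, bcd, bde

Hence C_0 ≅ Z^5, C_1 ≅ Z^10, C_2 ≅ Z^5.

The boundary map ∂_1: C_1 → C_0 sends each edge [p,q] (with p < q) to q − p.
This gives a 5×10 integer matrix of rank 4; reducing to Smith normal form yields diagonal entries (1,1,1,1).

Boundary ∂_2: C_2 → C_1 maps a triangle to the signed sum of its edges. For instance
  ∂ace = ce − ae + ac,
  ∂bcd = cd − bd + bc.
The 10×5 boundary matrix has rank 5 and Smith normal form diag(1,1,1,1,1).

Computing H_k = (kernel of ∂_k) / (image of ∂_{k+1}):

  H_1: rank ker ∂_1 − rank ∂_2 = (10 − 4) − 5 = 1, and the invariant factors of ∂_2 are all 1, so H_1 ≅ Z.

H_1 ≅ Z.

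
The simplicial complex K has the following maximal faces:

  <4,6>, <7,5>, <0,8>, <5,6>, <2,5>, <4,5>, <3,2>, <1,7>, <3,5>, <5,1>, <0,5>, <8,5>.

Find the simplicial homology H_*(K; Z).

Order the vertices as 0 < 1 < 2 < 3 < 4 < 5 < 6 < 7 < 8. Listing each simplex with vertices in this order, K has dimension 1 with simplices:

  0-simplices (9): [0], [1], [2], [3], [4], [5], [6], [7], [8]
  1-simplices (12): [0,5], [0,8], [1,5], [1,7], [2,3], [2,5], [3,5], [4,5], [4,6], [5,6], [5,7], [5,8]

so the chain groups are C_0 ≅ Z^9, C_1 ≅ Z^12.

The boundary map ∂_1: C_1 → C_0 is given by ∂[p,q] = [q] − [p].
As a 9×12 matrix over Z this has rank 8, with invariant factors (1,1,1,1,1,1,1,1).

Computing H_k = (kernel of ∂_k) / (image of ∂_{k+1}):

  H_0: rank C_0 − rank ∂_1 = 9 − 8 = 1, and the invariant factors of ∂_1 are all 1, so H_0 ≅ Z.
  H_1: rank ker ∂_1 − rank ∂_2 = (12 − 8) − 0 = 4, and there is no ∂_2, so H_1 ≅ Z^4.

(K is a triangulation of a wedge of 4 circles.)

H_0 = Z,  H_1 = Z^4.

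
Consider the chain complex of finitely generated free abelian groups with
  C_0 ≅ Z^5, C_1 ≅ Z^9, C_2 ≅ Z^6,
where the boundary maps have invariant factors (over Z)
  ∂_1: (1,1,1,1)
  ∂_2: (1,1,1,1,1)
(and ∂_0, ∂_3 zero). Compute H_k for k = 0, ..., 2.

H_0 = Z,  H_1 = 0,  H_2 = Z.

H_0: b_0 = 5 − 0 − 4 = 1; torsion from ∂_1 factors > 1: none. So H_0 = Z.
H_1: b_1 = 9 − 4 − 5 = 0; torsion from ∂_2 factors > 1: none. So H_1 = 0.
H_2: b_2 = 6 − 5 − 0 = 1; torsion from ∂_3 factors > 1: none. So H_2 = Z.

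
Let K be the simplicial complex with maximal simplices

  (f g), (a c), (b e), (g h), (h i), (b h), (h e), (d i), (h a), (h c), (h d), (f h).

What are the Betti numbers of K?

We work with the vertex ordering a < b < c < d < e < f < g < h < i. The simplices of K, each written with vertices in increasing order, are:

  0-simplices (9): a, b, c, d, e, f, g, h, i
  1-simplices (12): ac, ah, be, bh, ch, dh, di, eh, fg, fh, gh, hi

so the chain groups are C_0 ≅ Z^9, C_1 ≅ Z^12.

Boundary ∂_1: C_1 → C_0 sends each edge [p,q] (with p < q) to q − p.
The 9×12 boundary matrix has rank 8 and Smith normal form diag(1,1,1,1,1,1,1,1).

Now H_k = ker ∂_k / im ∂_{k+1}, so:

  H_0: rank C_0 − rank ∂_1 = 9 − 8 = 1, and the invariant factors of ∂_1 are all 1, so H_0 = Z.
  H_1: rank ker ∂_1 − rank ∂_2 = (12 − 8) − 0 = 4, and there is no ∂_2, so H_1 = Z^4.

As a check, the Euler characteristic is 9 − 12 = -3, which agrees with 1 − 4 = -3.

Hence the Betti numbers are b_0 = 1, b_1 = 4.

b_0 = 1, b_1 = 4.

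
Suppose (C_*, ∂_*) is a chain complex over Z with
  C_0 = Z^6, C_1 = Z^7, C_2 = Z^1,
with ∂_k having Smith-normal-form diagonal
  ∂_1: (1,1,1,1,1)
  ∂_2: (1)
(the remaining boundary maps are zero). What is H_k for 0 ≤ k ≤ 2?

H_0: b_0 = 6 − 0 − 5 = 1; torsion from ∂_1 factors > 1: none. So H_0 ≅ Z.
H_1: b_1 = 7 − 5 − 1 = 1; torsion from ∂_2 factors > 1: none. So H_1 ≅ Z.
H_2: b_2 = 1 − 1 − 0 = 0; torsion from ∂_3 factors > 1: none. So H_2 ≅ 0.

H_0 ≅ Z,  H_1 ≅ Z,  H_2 = 0.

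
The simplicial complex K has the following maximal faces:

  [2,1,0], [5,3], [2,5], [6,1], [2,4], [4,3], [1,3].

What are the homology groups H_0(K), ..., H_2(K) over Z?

Order the vertices as 0 < 1 < 2 < 3 < 4 < 5 < 6. Listing each simplex with vertices in this order, K has dimension 2 with simplices:

  0-simplices (7): [0], [1], [2], [3], [4], [5], [6]
  1-simplices (9): [0,1], [0,2], [1,2], [1,3], [1,6], [2,4], [2,5], [3,4], [3,5]
  2-simplices (1): [0,1,2]

giving chain groups C_0 ≅ Z^7, C_1 ≅ Z^9, C_2 ≅ Z^1.

Boundary ∂_1: C_1 → C_0 is given by ∂[p,q] = [q] − [p].
The 7×9 boundary matrix has rank 6 and Smith normal form diag(1,1,1,1,1,1).

∂_2: C_2 → C_1 acts by ∂[p,q,r] = [q,r] − [p,r] + [p,q]. For instance
  ∂[0,1,2] = [1,2] − [0,2] + [0,1].
As a 9×1 matrix over Z this has rank 1, with invariant factors (1).

From H_k ≅ ker(∂_k) / im(∂_{k+1}) we obtain:

  H_0: rank C_0 − rank ∂_1 = 7 − 6 = 1, and the invariant factors of ∂_1 are all 1, so H_0 = Z.
  H_1: rank ker ∂_1 − rank ∂_2 = (9 − 6) − 1 = 2, and the invariant factors of ∂_2 are all 1, so H_1 = Z^2.
  H_2: rank ker ∂_2 − rank ∂_3 = (1 − 1) − 0 = 0, and there is no ∂_3, so H_2 = 0.

As a check, the Euler characteristic is 7 − 9 + 1 = -1, which agrees with 1 − 2 + 0 = -1.

H_0 ≅ Z,  H_1 ≅ Z^2,  H_2 = 0.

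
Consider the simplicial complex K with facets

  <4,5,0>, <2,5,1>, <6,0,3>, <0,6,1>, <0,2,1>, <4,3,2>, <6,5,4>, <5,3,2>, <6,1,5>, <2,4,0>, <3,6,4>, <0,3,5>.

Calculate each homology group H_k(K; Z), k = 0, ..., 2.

H_0 = Z,  H_1 = Z/2Z,  H_2 = 0.

Fix the vertex order 0 < 1 < 2 < 3 < 4 < 5 < 6 and write every simplex with vertices in increasing order. Then dim K = 2 and the simplices of K are:

  0-simplices (7): [0], [1], [2], [3], [4], [5], [6]
  1-simplices (18): [0,1], [0,2], [0,3], [0,4], [0,5], [0,6], [1,2], [1,5], [1,6], [2,3], [2,4], [2,5], [3,4], [3,5], [3,6], [4,5], [4,6], [5,6]
  2-simplices (12): [0,1,2], [0,1,6], [0,2,4], [0,3,5], [0,3,6], [0,4,5], [1,2,5], [1,5,6], [2,3,4], [2,3,5], [3,4,6], [4,5,6]

so the chain groups are C_0 ≅ Z^7, C_1 ≅ Z^18, C_2 ≅ Z^12.

Boundary ∂_1: C_1 → C_0 is given by ∂[p,q] = [q] − [p]. For instance
  ∂[2,4] = [4] − [2].
As a 7×18 matrix over Z this has rank 6, with invariant factors (1,1,1,1,1,1).

∂_2: C_2 → C_1 sends each 2-simplex [p,q,r] to [q,r] − [p,r] + [p,q]. For instance
  ∂[1,2,5] = [2,5] − [1,5] + [1,2],
  ∂[2,3,5] = [3,5] − [2,5] + [2,3].
The resulting 18×12 matrix has rank 12, and its Smith normal form has invariant factors (1,1,1,1,1,1,1,1,1,1,1,2).

From H_k ≅ ker(∂_k) / im(∂_{k+1}) we obtain:

  H_0: rank C_0 − rank ∂_1 = 7 − 6 = 1, and the invariant factors of ∂_1 are all 1, so H_0 ≅ Z.
  H_1: rank ker ∂_1 − rank ∂_2 = (18 − 6) − 12 = 0, and ∂_2 has invariant factor 2 > 1, so H_1 ≅ Z/2Z.
  H_2: rank ker ∂_2 − rank ∂_3 = (12 − 12) − 0 = 0, and there is no ∂_3, so H_2 ≅ 0.

(K is a triangulation of the real projective plane RP^2.)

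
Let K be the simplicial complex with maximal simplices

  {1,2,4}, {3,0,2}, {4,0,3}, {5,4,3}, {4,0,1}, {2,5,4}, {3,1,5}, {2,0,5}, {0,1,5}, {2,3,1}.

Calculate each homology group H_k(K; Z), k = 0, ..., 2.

We work with the vertex ordering 0 < 1 < 2 < 3 < 4 < 5. The simplices of K, each written with vertices in increasing order, are:

  0-simplices (6): [0], [1], [2], [3], [4], [5]
  1-simplices (15): [0,1], [0,2], [0,3], [0,4], [0,5], [1,2], [1,3], [1,4], [1,5], [2,3], [2,4], [2,5], [3,4], [3,5], [4,5]
  2-simplices (10): [0,1,4], [0,1,5], [0,2,3], [0,2,5], [0,3,4], [1,2,3], [1,2,4], [1,3,5], [2,4,5], [3,4,5]

so the chain groups are C_0 ≅ Z^6, C_1 ≅ Z^15, C_2 ≅ Z^10.

Boundary ∂_1: C_1 → C_0 sends each edge [p,q] (with p < q) to q − p. For instance
  ∂[0,1] = [1] − [0].
The resulting 6×15 matrix has rank 5, and its Smith normal form has invariant factors (1,1,1,1,1).

∂_2: C_2 → C_1 sends each 2-simplex [p,q,r] to [q,r] − [p,r] + [p,q]. For instance
  ∂[1,2,3] = [2,3] − [1,3] + [1,2],
  ∂[1,2,4] = [2,4] − [1,4] + [1,2].
As a 15×10 matrix over Z this has rank 10, with invariant factors (1,1,1,1,1,1,1,1,1,2).

Now H_k = ker ∂_k / im ∂_{k+1}, so:

  H_0: rank C_0 − rank ∂_1 = 6 − 5 = 1, and the invariant factors of ∂_1 are all 1, so H_0 = Z.
  H_1: rank ker ∂_1 − rank ∂_2 = (15 − 5) − 10 = 0, and ∂_2 has invariant factor 2 > 1, so H_1 = Z/2.
  H_2: rank ker ∂_2 − rank ∂_3 = (10 − 10) − 0 = 0, and there is no ∂_3, so H_2 = 0.

As a check, the Euler characteristic is 6 − 15 + 10 = 1, which agrees with 1 − 0 + 0 = 1.

H_0 ≅ Z,  H_1 ≅ Z/2,  H_2 = 0.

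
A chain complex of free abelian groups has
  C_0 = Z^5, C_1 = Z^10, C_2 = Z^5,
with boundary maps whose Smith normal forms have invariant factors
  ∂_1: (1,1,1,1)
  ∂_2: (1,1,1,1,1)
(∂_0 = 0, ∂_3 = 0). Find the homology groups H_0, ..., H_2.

H_0: b_0 = 5 − 0 − 4 = 1; torsion from ∂_1 factors > 1: none. So H_0 = Z.
H_1: b_1 = 10 − 4 − 5 = 1; torsion from ∂_2 factors > 1: none. So H_1 = Z.
H_2: b_2 = 5 − 5 − 0 = 0; torsion from ∂_3 factors > 1: none. So H_2 = 0.

H_0 = Z,  H_1 = Z,  H_2 = 0.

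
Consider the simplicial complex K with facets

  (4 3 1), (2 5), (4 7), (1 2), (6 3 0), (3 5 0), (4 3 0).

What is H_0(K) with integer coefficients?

H_0 ≅ Z.

Order the vertices as 0 < 1 < 2 < 3 < 4 < 5 < 6 < 7. Listing each simplex with vertices in this order, K has dimension 2 with simplices:

  0-simplices (8): [0], [1], [2], [3], [4], [5], [6], [7]
  1-simplices (12): [0,3], [0,4], [0,5], [0,6], [1,2], [1,3], [1,4], [2,5], [3,4], [3,5], [3,6], [4,7]
  2-simplices (4): [0,3,4], [0,3,5], [0,3,6], [1,3,4]

Hence C_0 ≅ Z^8, C_1 ≅ Z^12, C_2 ≅ Z^4.

The boundary map ∂_1: C_1 → C_0 sends each edge [p,q] (with p < q) to q − p.
As a 8×12 matrix over Z this has rank 7, with invariant factors (1,1,1,1,1,1,1).

∂_2: C_2 → C_1 acts by ∂[p,q,r] = [q,r] − [p,r] + [p,q]. For instance
  ∂[0,3,4] = [3,4] − [0,4] + [0,3],
  ∂[1,3,4] = [3,4] − [1,4] + [1,3].
This gives a 12×4 integer matrix of rank 4; reducing to Smith normal form yields diagonal entries (1,1,1,1).

From H_k ≅ ker(∂_k) / im(∂_{k+1}) we obtain:

  H_0: rank C_0 − rank ∂_1 = 8 − 7 = 1, and the invariant factors of ∂_1 are all 1, so H_0 ≅ Z.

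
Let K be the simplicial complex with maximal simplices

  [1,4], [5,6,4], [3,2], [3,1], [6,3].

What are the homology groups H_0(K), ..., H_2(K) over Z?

H_0 ≅ Z,  H_1 ≅ Z,  H_2 = 0.

We work with the vertex ordering 1 < 2 < 3 < 4 < 5 < 6. The simplices of K, each written with vertices in increasing order, are:

  0-simplices (6): [1], [2], [3], [4], [5], [6]
  1-simplices (7): [1,3], [1,4], [2,3], [3,6], [4,5], [4,6], [5,6]
  2-simplices (1): [4,5,6]

Hence C_0 ≅ Z^6, C_1 ≅ Z^7, C_2 ≅ Z^1.

∂_1: C_1 → C_0 maps an edge to its endpoints' difference, ∂[p,q] = q − p. For instance
  ∂[4,5] = [5] − [4].
This gives a 6×7 integer matrix of rank 5; reducing to Smith normal form yields diagonal entries (1,1,1,1,1).

Boundary ∂_2: C_2 → C_1 maps a triangle to the signed sum of its edges. For instance
  ∂[4,5,6] = [5,6] − [4,6] + [4,5].
This gives a 7×1 integer matrix of rank 1; reducing to Smith normal form yields diagonal entries (1).

Now H_k = ker ∂_k / im ∂_{k+1}, so:

  H_0: rank C_0 − rank ∂_1 = 6 − 5 = 1, and the invariant factors of ∂_1 are all 1, so H_0 ≅ Z.
  H_1: rank ker ∂_1 − rank ∂_2 = (7 − 5) − 1 = 1, and the invariant factors of ∂_2 are all 1, so H_1 ≅ Z.
  H_2: rank ker ∂_2 − rank ∂_3 = (1 − 1) − 0 = 0, and there is no ∂_3, so H_2 ≅ 0.

As a check, the Euler characteristic is 6 − 7 + 1 = 0, which agrees with 1 − 1 + 0 = 0.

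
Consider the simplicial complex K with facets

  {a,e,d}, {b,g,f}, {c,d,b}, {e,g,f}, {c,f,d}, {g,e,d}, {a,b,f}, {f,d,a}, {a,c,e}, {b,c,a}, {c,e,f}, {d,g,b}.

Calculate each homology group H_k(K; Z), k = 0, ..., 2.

K has 7 vertices, 18 edges, 12 triangles.
rank ∂_0 = 0, rank ∂_1 = 6 ⇒ b_0 = 7 − 0 − 6 = 1; all invariant factors of ∂_1 are 1 so no torsion. So H_0 = Z.
rank ∂_1 = 6, rank ∂_2 = 12 ⇒ b_1 = 18 − 6 − 12 = 0; ∂_2 has invariant factor(s) [2] giving torsion. So H_1 = Z_2.
rank ∂_2 = 12, rank ∂_3 = 0 ⇒ b_2 = 12 − 12 − 0 = 0. So H_2 = 0.

H_0 ≅ Z,  H_1 ≅ Z_2,  H_2 = 0.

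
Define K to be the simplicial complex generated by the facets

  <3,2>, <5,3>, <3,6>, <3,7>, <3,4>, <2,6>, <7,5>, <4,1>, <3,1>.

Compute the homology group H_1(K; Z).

H_1 = Z^3.

Order the vertices as 1 < 2 < 3 < 4 < 5 < 6 < 7. Listing each simplex with vertices in this order, K has dimension 1 with simplices:

  0-simplices (7): [1], [2], [3], [4], [5], [6], [7]
  1-simplices (9): [1,3], [1,4], [2,3], [2,6], [3,4], [3,5], [3,6], [3,7], [5,7]

so the chain groups are C_0 ≅ Z^7, C_1 ≅ Z^9.

The boundary map ∂_1: C_1 → C_0 maps an edge to its endpoints' difference, ∂[p,q] = q − p. For instance
  ∂[2,3] = [3] − [2].
As a 7×9 matrix over Z this has rank 6, with invariant factors (1,1,1,1,1,1).

Reading off H_k = ker ∂_k / im ∂_{k+1}:

  H_1: rank ker ∂_1 − rank ∂_2 = (9 − 6) − 0 = 3, and there is no ∂_2, so H_1 = Z^3.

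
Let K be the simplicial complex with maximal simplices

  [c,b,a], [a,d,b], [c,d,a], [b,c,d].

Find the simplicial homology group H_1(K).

H_1 = 0.

Take the total order a < b < c < d on the vertex set. Then K (dimension 2) consists of the simplices:

  0-simplices (4): a, b, c, d
  1-simplices (6): ab, ac, ad, bc, bd, cd
  2-simplices (4): abc, abd, acd, bcd

so the chain groups are C_0 ≅ Z^4, C_1 ≅ Z^6, C_2 ≅ Z^4.

∂_1: C_1 → C_0 sends each edge [p,q] (with p < q) to q − p. For instance
  ∂bc = c − b.
The resulting 4×6 matrix has rank 3, and its Smith normal form has invariant factors (1,1,1).

Boundary ∂_2: C_2 → C_1 acts by ∂[p,q,r] = [q,r] − [p,r] + [p,q]. For instance
  ∂bcd = cd − bd + bc,
  ∂abd = bd − ad + ab.
The 6×4 boundary matrix has rank 3 and Smith normal form diag(1,1,1).

Now H_k = ker ∂_k / im ∂_{k+1}, so:

  H_1: rank ker ∂_1 − rank ∂_2 = (6 − 3) − 3 = 0, and the invariant factors of ∂_2 are all 1, so H_1 ≅ 0.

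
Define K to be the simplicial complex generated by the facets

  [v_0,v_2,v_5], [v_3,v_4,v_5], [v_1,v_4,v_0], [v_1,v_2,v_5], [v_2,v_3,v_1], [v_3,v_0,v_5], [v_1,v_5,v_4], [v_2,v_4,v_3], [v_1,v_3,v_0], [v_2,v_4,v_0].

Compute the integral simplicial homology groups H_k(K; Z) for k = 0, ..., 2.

H_0 ≅ Z,  H_1 ≅ Z/2,  H_2 = 0.

Fix the vertex order v_0 < v_1 < v_2 < v_3 < v_4 < v_5 and write every simplex with vertices in increasing order. Then dim K = 2 and the simplices of K are:

  0-simplices (6): [v_0], [v_1], [v_2], [v_3], [v_4], [v_5]
  1-simplices (15): (15 of them)
  2-simplices (10): [v_0,v_1,v_3], [v_0,v_1,v_4], [v_0,v_2,v_4], [v_0,v_2,v_5], [v_0,v_3,v_5], [v_1,v_2,v_3], [v_1,v_2,v_5], [v_1,v_4,v_5], [v_2,v_3,v_4], [v_3,v_4,v_5]

so the chain groups are C_0 ≅ Z^6, C_1 ≅ Z^15, C_2 ≅ Z^10.

Boundary ∂_1: C_1 → C_0 maps an edge to its endpoints' difference, ∂[p,q] = q − p. For instance
  ∂[v_2,v_5] = [v_5] − [v_2].
As a 6×15 matrix over Z this has rank 5, with invariant factors (1,1,1,1,1).

Boundary ∂_2: C_2 → C_1 sends each 2-simplex [p,q,r] to [q,r] − [p,r] + [p,q]. For instance
  ∂[v_1,v_2,v_3] = [v_2,v_3] − [v_1,v_3] + [v_1,v_2],
  ∂[v_1,v_2,v_5] = [v_2,v_5] − [v_1,v_5] + [v_1,v_2].
The resulting 15×10 matrix has rank 10, and its Smith normal form has invariant factors (1,1,1,1,1,1,1,1,1,2).

Reading off H_k = ker ∂_k / im ∂_{k+1}:

  H_0: rank C_0 − rank ∂_1 = 6 − 5 = 1, and the invariant factors of ∂_1 are all 1, so H_0 ≅ Z.
  H_1: rank ker ∂_1 − rank ∂_2 = (15 − 5) − 10 = 0, and ∂_2 has invariant factor 2 > 1, so H_1 ≅ Z/2.
  H_2: rank ker ∂_2 − rank ∂_3 = (10 − 10) − 0 = 0, and there is no ∂_3, so H_2 ≅ 0.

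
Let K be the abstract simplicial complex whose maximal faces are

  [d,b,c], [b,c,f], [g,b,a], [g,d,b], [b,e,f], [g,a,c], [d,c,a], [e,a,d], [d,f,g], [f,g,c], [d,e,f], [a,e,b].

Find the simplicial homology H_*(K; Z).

H_0 = Z,  H_1 = Z/2,  H_2 = 0.

Fix the vertex order a < b < c < d < e < f < g and write every simplex with vertices in increasing order. Then dim K = 2 and the simplices of K are:

  0-simplices (7): a, b, c, d, e, f, g
  1-simplices (18): ab, ac, ad, ae, ag, bc, bd, be, bf, bg, cd, cf, cg, de, df, dg, ef, fg
  2-simplices (12): abe, abg, acd, acg, ade, bcd, bcf, bdg, bef, cfg, def, dfg

Hence C_0 ≅ Z^7, C_1 ≅ Z^18, C_2 ≅ Z^12.

The boundary map ∂_1: C_1 → C_0 maps an edge to its endpoints' difference, ∂[p,q] = q − p.
The resulting 7×18 matrix has rank 6, and its Smith normal form has invariant factors (1,1,1,1,1,1).

The boundary map ∂_2: C_2 → C_1 maps a triangle to the signed sum of its edges. For instance
  ∂def = ef − df + de,
  ∂bef = ef − bf + be.
The resulting 18×12 matrix has rank 12, and its Smith normal form has invariant factors (1,1,1,1,1,1,1,1,1,1,1,2).

Computing H_k = (kernel of ∂_k) / (image of ∂_{k+1}):

  H_0: rank C_0 − rank ∂_1 = 7 − 6 = 1, and the invariant factors of ∂_1 are all 1, so H_0 = Z.
  H_1: rank ker ∂_1 − rank ∂_2 = (18 − 6) − 12 = 0, and ∂_2 has invariant factor 2 > 1, so H_1 = Z/2.
  H_2: rank ker ∂_2 − rank ∂_3 = (12 − 12) − 0 = 0, and there is no ∂_3, so H_2 = 0.

As a check, the Euler characteristic is 7 − 18 + 12 = 1, which agrees with 1 − 0 + 0 = 1.
(K is a triangulation of the real projective plane RP^2.)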